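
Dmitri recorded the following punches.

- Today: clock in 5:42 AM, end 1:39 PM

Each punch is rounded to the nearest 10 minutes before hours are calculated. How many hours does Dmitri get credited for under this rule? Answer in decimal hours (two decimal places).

Today: in 5:42 AM→5:40 AM, out 1:39 PM→1:40 PM; 8 h 0 min

8.00 hours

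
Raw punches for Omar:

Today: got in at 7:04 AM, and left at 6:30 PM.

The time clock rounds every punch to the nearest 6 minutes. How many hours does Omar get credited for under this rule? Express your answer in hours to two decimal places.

11.40 hours

Today: in 7:04 AM→7:06 AM, out 6:30 PM→6:30 PM; 11 h 24 min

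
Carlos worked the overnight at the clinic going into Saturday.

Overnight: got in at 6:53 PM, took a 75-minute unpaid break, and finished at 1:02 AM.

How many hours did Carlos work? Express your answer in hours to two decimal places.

4.90 hours

Overnight: 6:53 PM → midnight = 5 h 7 min; midnight → 1:02 AM = 1 h 2 min; span 6 h 9 min; less 75 min break → 4 h 54 min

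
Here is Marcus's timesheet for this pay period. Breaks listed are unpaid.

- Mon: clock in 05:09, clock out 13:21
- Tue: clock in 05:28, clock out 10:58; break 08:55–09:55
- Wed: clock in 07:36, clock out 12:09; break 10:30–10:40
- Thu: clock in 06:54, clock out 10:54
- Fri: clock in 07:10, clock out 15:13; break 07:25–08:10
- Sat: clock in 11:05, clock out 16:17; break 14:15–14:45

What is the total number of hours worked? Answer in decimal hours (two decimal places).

Mon: 05:09–13:21 = 8 h 12 min
Tue: 05:28–10:58 = 5 h 30 min; less 60 min break → 4 h 30 min
Wed: 07:36–12:09 = 4 h 33 min; less 10 min break → 4 h 23 min
Thu: 06:54–10:54 = 4 h 0 min
Fri: 07:10–15:13 = 8 h 3 min; less 45 min break → 7 h 18 min
Sat: 11:05–16:17 = 5 h 12 min; less 30 min break → 4 h 42 min
Total: 8 h 12 min + 4 h 30 min + 4 h 23 min + 4 h 0 min + 7 h 18 min + 4 h 42 min = 33 h 5 min.

33.08 hours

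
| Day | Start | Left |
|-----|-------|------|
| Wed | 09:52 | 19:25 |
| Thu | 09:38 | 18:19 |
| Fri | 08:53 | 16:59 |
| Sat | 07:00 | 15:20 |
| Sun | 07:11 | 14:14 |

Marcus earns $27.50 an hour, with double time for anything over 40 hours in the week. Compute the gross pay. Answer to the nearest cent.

$1194.42

Wed: 09:52–19:25 = 9 h 33 min
Thu: 09:38–18:19 = 8 h 41 min
Fri: 08:53–16:59 = 8 h 6 min
Sat: 07:00–15:20 = 8 h 20 min
Sun: 07:11–14:14 = 7 h 3 min
Total worked: 41 h 43 min = 2503 min.
Regular 40 h 0 min = 2400 min at $27.50/h; overtime 1 h 43 min = 103 min at $55.00/h.
Pay = (2400 × $27.50 + 103 × $55.00) ÷ 60 = $1194.42.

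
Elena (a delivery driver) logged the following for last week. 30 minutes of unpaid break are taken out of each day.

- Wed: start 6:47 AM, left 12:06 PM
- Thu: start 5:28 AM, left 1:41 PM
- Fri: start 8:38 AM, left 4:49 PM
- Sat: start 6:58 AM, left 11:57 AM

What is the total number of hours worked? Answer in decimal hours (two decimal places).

Wed: 6:47 AM–12:06 PM = 5 h 19 min; less 30 min break → 4 h 49 min
Thu: 5:28 AM–1:41 PM = 8 h 13 min; less 30 min break → 7 h 43 min
Fri: 8:38 AM–4:49 PM = 8 h 11 min; less 30 min break → 7 h 41 min
Sat: 6:58 AM–11:57 AM = 4 h 59 min; less 30 min break → 4 h 29 min
Total: 4 h 49 min + 7 h 43 min + 7 h 41 min + 4 h 29 min = 24 h 42 min.

24.70 hours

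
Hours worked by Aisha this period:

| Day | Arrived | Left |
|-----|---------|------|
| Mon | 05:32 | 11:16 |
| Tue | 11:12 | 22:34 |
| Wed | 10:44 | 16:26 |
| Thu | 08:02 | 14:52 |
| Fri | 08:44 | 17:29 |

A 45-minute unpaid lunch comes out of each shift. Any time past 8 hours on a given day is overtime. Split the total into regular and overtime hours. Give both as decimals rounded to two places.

Mon: 05:32–11:16 = 5 h 44 min; less 45 min break → 4 h 59 min
Tue: 11:12–22:34 = 11 h 22 min; less 45 min break → 10 h 37 min
Wed: 10:44–16:26 = 5 h 42 min; less 45 min break → 4 h 57 min
Thu: 08:02–14:52 = 6 h 50 min; less 45 min break → 6 h 5 min
Fri: 08:44–17:29 = 8 h 45 min; less 45 min break → 8 h 0 min
Mon reg 4 h 59 min / OT 0 h 0 min; Tue reg 8 h 0 min / OT 2 h 37 min; Wed reg 4 h 57 min / OT 0 h 0 min; Thu reg 6 h 5 min / OT 0 h 0 min; Fri reg 8 h 0 min / OT 0 h 0 min.
Totals: regular 32 h 1 min, overtime 2 h 37 min.

Regular 32.02 hours, overtime 2.62 hours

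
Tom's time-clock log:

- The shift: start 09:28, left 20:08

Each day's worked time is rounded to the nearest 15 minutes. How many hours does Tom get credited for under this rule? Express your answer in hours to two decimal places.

10.75 hours

The shift: 09:28–20:08 = 10 h 40 min → rounds to 10 h 45 min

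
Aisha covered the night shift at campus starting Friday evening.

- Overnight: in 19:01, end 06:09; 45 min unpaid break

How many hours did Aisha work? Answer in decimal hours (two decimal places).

10.38 hours

Overnight: 19:01 → midnight = 4 h 59 min; midnight → 06:09 = 6 h 9 min; span 11 h 8 min; less 45 min break → 10 h 23 min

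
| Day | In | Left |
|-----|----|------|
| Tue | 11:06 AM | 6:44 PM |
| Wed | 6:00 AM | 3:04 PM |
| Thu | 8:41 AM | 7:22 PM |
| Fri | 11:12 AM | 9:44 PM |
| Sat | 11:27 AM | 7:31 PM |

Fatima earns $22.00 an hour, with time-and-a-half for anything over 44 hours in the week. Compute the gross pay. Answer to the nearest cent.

Tue: 11:06 AM–6:44 PM = 7 h 38 min
Wed: 6:00 AM–3:04 PM = 9 h 4 min
Thu: 8:41 AM–7:22 PM = 10 h 41 min
Fri: 11:12 AM–9:44 PM = 10 h 32 min
Sat: 11:27 AM–7:31 PM = 8 h 4 min
Total worked: 45 h 59 min = 2759 min.
Regular 44 h 0 min = 2640 min at $22.00/h; overtime 1 h 59 min = 119 min at $33.00/h.
Pay = (2640 × $22.00 + 119 × $33.00) ÷ 60 = $1033.45.

$1033.45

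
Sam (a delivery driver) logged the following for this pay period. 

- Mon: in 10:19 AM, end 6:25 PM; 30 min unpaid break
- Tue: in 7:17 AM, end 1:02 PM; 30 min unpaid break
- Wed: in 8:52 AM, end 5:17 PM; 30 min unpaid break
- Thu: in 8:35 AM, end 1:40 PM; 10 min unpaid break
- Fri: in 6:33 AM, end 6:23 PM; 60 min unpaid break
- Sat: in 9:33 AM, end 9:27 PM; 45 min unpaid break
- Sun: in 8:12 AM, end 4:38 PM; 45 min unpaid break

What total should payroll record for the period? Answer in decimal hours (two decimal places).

55.35 hours

Mon: 10:19 AM–6:25 PM = 8 h 6 min; less 30 min break → 7 h 36 min
Tue: 7:17 AM–1:02 PM = 5 h 45 min; less 30 min break → 5 h 15 min
Wed: 8:52 AM–5:17 PM = 8 h 25 min; less 30 min break → 7 h 55 min
Thu: 8:35 AM–1:40 PM = 5 h 5 min; less 10 min break → 4 h 55 min
Fri: 6:33 AM–6:23 PM = 11 h 50 min; less 60 min break → 10 h 50 min
Sat: 9:33 AM–9:27 PM = 11 h 54 min; less 45 min break → 11 h 9 min
Sun: 8:12 AM–4:38 PM = 8 h 26 min; less 45 min break → 7 h 41 min
Total: 7 h 36 min + 5 h 15 min + 7 h 55 min + 4 h 55 min + 10 h 50 min + 11 h 9 min + 7 h 41 min = 55 h 21 min.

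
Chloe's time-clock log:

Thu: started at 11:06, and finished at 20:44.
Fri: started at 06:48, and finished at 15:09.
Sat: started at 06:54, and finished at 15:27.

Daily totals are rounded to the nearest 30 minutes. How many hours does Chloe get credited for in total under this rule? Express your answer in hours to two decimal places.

26.50 hours

Thu: 11:06–20:44 = 9 h 38 min → rounds to 9 h 30 min
Fri: 06:48–15:09 = 8 h 21 min → rounds to 8 h 30 min
Sat: 06:54–15:27 = 8 h 33 min → rounds to 8 h 30 min
Total credited: 26 h 30 min.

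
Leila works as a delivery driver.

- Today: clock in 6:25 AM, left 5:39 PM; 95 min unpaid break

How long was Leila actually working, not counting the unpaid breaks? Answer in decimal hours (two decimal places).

9.65 hours

Today: 6:25 AM–5:39 PM = 11 h 14 min; less 95 min break → 9 h 39 min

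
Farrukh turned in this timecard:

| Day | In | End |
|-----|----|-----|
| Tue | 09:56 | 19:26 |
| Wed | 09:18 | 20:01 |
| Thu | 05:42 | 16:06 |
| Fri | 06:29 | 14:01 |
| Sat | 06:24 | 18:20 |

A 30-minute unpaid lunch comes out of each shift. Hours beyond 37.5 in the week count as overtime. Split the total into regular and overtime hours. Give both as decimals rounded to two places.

Regular 37.50 hours, overtime 10.08 hours

Tue: 09:56–19:26 = 9 h 30 min; less 30 min break → 9 h 0 min
Wed: 09:18–20:01 = 10 h 43 min; less 30 min break → 10 h 13 min
Thu: 05:42–16:06 = 10 h 24 min; less 30 min break → 9 h 54 min
Fri: 06:29–14:01 = 7 h 32 min; less 30 min break → 7 h 2 min
Sat: 06:24–18:20 = 11 h 56 min; less 30 min break → 11 h 26 min
Total worked: 47 h 35 min = 47.58 h.
Threshold 37.5 h → overtime 10 h 5 min, regular 37 h 30 min.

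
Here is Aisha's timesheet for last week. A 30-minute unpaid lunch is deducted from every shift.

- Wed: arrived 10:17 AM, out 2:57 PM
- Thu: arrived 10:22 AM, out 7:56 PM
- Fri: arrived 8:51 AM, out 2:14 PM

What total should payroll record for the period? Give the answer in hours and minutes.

18 h 7 min

Wed: 10:17 AM–2:57 PM = 4 h 40 min; less 30 min break → 4 h 10 min
Thu: 10:22 AM–7:56 PM = 9 h 34 min; less 30 min break → 9 h 4 min
Fri: 8:51 AM–2:14 PM = 5 h 23 min; less 30 min break → 4 h 53 min
Total: 4 h 10 min + 9 h 4 min + 4 h 53 min = 18 h 7 min.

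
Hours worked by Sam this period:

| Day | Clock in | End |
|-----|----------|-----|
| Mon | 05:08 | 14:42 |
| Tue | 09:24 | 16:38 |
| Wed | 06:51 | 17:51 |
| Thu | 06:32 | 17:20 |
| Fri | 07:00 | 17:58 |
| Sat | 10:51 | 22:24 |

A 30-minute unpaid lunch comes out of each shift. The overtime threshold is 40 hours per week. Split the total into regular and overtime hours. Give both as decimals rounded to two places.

Mon: 05:08–14:42 = 9 h 34 min; less 30 min break → 9 h 4 min
Tue: 09:24–16:38 = 7 h 14 min; less 30 min break → 6 h 44 min
Wed: 06:51–17:51 = 11 h 0 min; less 30 min break → 10 h 30 min
Thu: 06:32–17:20 = 10 h 48 min; less 30 min break → 10 h 18 min
Fri: 07:00–17:58 = 10 h 58 min; less 30 min break → 10 h 28 min
Sat: 10:51–22:24 = 11 h 33 min; less 30 min break → 11 h 3 min
Total worked: 58 h 7 min = 58.12 h.
Threshold 40 h → overtime 18 h 7 min, regular 40 h 0 min.

Regular 40.00 hours, overtime 18.12 hours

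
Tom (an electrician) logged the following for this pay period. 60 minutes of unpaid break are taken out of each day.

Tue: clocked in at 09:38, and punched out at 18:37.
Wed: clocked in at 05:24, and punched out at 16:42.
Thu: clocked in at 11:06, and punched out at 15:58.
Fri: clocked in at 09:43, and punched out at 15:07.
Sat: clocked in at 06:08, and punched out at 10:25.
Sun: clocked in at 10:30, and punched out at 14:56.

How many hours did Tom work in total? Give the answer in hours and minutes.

Tue: 09:38–18:37 = 8 h 59 min; less 60 min break → 7 h 59 min
Wed: 05:24–16:42 = 11 h 18 min; less 60 min break → 10 h 18 min
Thu: 11:06–15:58 = 4 h 52 min; less 60 min break → 3 h 52 min
Fri: 09:43–15:07 = 5 h 24 min; less 60 min break → 4 h 24 min
Sat: 06:08–10:25 = 4 h 17 min; less 60 min break → 3 h 17 min
Sun: 10:30–14:56 = 4 h 26 min; less 60 min break → 3 h 26 min
Total: 7 h 59 min + 10 h 18 min + 3 h 52 min + 4 h 24 min + 3 h 17 min + 3 h 26 min = 33 h 16 min.

33 h 16 min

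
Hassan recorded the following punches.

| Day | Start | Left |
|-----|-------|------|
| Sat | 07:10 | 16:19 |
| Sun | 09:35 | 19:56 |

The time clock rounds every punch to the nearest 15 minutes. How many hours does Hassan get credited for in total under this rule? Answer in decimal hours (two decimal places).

19.50 hours

Sat: in 07:10→07:15, out 16:19→16:15; 9 h 0 min
Sun: in 09:35→09:30, out 19:56→20:00; 10 h 30 min
Total credited: 19 h 30 min.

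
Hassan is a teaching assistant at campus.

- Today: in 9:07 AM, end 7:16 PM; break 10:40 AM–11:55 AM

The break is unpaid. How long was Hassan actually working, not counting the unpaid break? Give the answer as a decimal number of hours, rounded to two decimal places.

8.90 hours

Today: 9:07 AM–7:16 PM = 10 h 9 min; less 75 min break → 8 h 54 min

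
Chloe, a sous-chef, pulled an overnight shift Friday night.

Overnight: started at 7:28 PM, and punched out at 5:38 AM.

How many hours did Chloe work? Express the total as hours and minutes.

10 h 10 min

Overnight: 7:28 PM → midnight = 4 h 32 min; midnight → 5:38 AM = 5 h 38 min; span 10 h 10 min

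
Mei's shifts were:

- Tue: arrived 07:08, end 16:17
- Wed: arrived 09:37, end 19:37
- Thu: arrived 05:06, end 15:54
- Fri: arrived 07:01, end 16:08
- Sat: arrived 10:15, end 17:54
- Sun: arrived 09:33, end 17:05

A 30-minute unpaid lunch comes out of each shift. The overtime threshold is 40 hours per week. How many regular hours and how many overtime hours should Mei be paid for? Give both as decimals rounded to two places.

Regular 40.00 hours, overtime 11.25 hours

Tue: 07:08–16:17 = 9 h 9 min; less 30 min break → 8 h 39 min
Wed: 09:37–19:37 = 10 h 0 min; less 30 min break → 9 h 30 min
Thu: 05:06–15:54 = 10 h 48 min; less 30 min break → 10 h 18 min
Fri: 07:01–16:08 = 9 h 7 min; less 30 min break → 8 h 37 min
Sat: 10:15–17:54 = 7 h 39 min; less 30 min break → 7 h 9 min
Sun: 09:33–17:05 = 7 h 32 min; less 30 min break → 7 h 2 min
Total worked: 51 h 15 min = 51.25 h.
Threshold 40 h → overtime 11 h 15 min, regular 40 h 0 min.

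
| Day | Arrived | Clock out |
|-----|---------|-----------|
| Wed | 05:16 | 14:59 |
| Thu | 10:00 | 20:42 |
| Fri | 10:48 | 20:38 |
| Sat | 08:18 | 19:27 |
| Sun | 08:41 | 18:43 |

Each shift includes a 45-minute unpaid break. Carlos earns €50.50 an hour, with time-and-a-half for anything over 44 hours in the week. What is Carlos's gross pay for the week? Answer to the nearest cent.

Wed: 05:16–14:59 = 9 h 43 min; less 45 min break → 8 h 58 min
Thu: 10:00–20:42 = 10 h 42 min; less 45 min break → 9 h 57 min
Fri: 10:48–20:38 = 9 h 50 min; less 45 min break → 9 h 5 min
Sat: 08:18–19:27 = 11 h 9 min; less 45 min break → 10 h 24 min
Sun: 08:41–18:43 = 10 h 2 min; less 45 min break → 9 h 17 min
Total worked: 47 h 41 min = 2861 min.
Regular 44 h 0 min = 2640 min at €50.50/h; overtime 3 h 41 min = 221 min at €75.75/h.
Pay = (2640 × €50.50 + 221 × €75.75) ÷ 60 = €2501.01.

€2501.01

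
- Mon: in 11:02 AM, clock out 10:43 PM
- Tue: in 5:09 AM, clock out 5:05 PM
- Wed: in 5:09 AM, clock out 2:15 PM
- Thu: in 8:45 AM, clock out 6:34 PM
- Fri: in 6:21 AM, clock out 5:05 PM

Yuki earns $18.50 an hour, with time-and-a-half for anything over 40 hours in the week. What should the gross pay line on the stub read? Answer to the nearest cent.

$1108.15

Mon: 11:02 AM–10:43 PM = 11 h 41 min
Tue: 5:09 AM–5:05 PM = 11 h 56 min
Wed: 5:09 AM–2:15 PM = 9 h 6 min
Thu: 8:45 AM–6:34 PM = 9 h 49 min
Fri: 6:21 AM–5:05 PM = 10 h 44 min
Total worked: 53 h 16 min = 3196 min.
Regular 40 h 0 min = 2400 min at $18.50/h; overtime 13 h 16 min = 796 min at $27.75/h.
Pay = (2400 × $18.50 + 796 × $27.75) ÷ 60 = $1108.15.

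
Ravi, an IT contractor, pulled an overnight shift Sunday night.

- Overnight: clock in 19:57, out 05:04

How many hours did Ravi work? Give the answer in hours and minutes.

Overnight: 19:57 → midnight = 4 h 3 min; midnight → 05:04 = 5 h 4 min; span 9 h 7 min

9 h 7 min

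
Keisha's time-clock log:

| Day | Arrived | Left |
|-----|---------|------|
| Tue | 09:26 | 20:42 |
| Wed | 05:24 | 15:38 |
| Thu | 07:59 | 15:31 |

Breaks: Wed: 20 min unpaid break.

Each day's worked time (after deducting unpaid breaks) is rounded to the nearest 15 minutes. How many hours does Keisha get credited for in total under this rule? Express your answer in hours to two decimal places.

Tue: 09:26–20:42 = 11 h 16 min → rounds to 11 h 15 min
Wed: 05:24–15:38 = 10 h 14 min − 20 min = 9 h 54 min → rounds to 10 h 0 min
Thu: 07:59–15:31 = 7 h 32 min → rounds to 7 h 30 min
Total credited: 28 h 45 min.

28.75 hours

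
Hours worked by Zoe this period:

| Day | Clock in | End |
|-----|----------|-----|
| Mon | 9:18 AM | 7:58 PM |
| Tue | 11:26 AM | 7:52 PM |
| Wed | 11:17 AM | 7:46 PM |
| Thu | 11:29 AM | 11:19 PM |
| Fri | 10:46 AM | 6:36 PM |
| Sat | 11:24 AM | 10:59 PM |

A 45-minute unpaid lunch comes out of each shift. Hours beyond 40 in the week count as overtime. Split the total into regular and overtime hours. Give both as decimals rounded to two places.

Mon: 9:18 AM–7:58 PM = 10 h 40 min; less 45 min break → 9 h 55 min
Tue: 11:26 AM–7:52 PM = 8 h 26 min; less 45 min break → 7 h 41 min
Wed: 11:17 AM–7:46 PM = 8 h 29 min; less 45 min break → 7 h 44 min
Thu: 11:29 AM–11:19 PM = 11 h 50 min; less 45 min break → 11 h 5 min
Fri: 10:46 AM–6:36 PM = 7 h 50 min; less 45 min break → 7 h 5 min
Sat: 11:24 AM–10:59 PM = 11 h 35 min; less 45 min break → 10 h 50 min
Total worked: 54 h 20 min = 54.33 h.
Threshold 40 h → overtime 14 h 20 min, regular 40 h 0 min.

Regular 40.00 hours, overtime 14.33 hours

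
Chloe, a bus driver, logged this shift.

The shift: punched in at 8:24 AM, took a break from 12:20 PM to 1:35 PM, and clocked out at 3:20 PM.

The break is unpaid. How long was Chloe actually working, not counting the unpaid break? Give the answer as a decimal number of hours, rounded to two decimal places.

The shift: 8:24 AM–3:20 PM = 6 h 56 min; less 75 min break → 5 h 41 min

5.68 hours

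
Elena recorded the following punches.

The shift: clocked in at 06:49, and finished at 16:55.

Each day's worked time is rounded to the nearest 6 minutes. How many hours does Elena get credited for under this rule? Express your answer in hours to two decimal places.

10.10 hours

The shift: 06:49–16:55 = 10 h 6 min → rounds to 10 h 6 min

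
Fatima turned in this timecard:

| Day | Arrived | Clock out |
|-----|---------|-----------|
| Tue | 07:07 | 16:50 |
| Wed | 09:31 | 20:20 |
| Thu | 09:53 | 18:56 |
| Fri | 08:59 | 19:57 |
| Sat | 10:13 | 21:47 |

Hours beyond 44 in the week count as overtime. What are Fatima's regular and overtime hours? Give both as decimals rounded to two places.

Regular 44.00 hours, overtime 8.12 hours

Tue: 07:07–16:50 = 9 h 43 min
Wed: 09:31–20:20 = 10 h 49 min
Thu: 09:53–18:56 = 9 h 3 min
Fri: 08:59–19:57 = 10 h 58 min
Sat: 10:13–21:47 = 11 h 34 min
Total worked: 52 h 7 min = 52.12 h.
Threshold 44 h → overtime 8 h 7 min, regular 44 h 0 min.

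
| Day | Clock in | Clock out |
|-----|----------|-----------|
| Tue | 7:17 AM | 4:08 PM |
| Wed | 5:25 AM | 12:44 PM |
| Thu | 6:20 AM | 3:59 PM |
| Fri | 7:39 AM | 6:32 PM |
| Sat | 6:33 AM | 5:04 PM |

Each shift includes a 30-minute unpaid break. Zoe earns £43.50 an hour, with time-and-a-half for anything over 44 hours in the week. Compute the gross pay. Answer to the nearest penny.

Tue: 7:17 AM–4:08 PM = 8 h 51 min; less 30 min break → 8 h 21 min
Wed: 5:25 AM–12:44 PM = 7 h 19 min; less 30 min break → 6 h 49 min
Thu: 6:20 AM–3:59 PM = 9 h 39 min; less 30 min break → 9 h 9 min
Fri: 7:39 AM–6:32 PM = 10 h 53 min; less 30 min break → 10 h 23 min
Sat: 6:33 AM–5:04 PM = 10 h 31 min; less 30 min break → 10 h 1 min
Total worked: 44 h 43 min = 2683 min.
Regular 44 h 0 min = 2640 min at £43.50/h; overtime 0 h 43 min = 43 min at £65.25/h.
Pay = (2640 × £43.50 + 43 × £65.25) ÷ 60 = £1960.76.

£1960.76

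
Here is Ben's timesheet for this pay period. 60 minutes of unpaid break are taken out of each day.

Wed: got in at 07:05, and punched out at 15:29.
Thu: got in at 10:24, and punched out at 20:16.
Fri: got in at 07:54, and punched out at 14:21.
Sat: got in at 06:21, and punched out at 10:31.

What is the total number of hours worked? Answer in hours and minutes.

24 h 53 min

Wed: 07:05–15:29 = 8 h 24 min; less 60 min break → 7 h 24 min
Thu: 10:24–20:16 = 9 h 52 min; less 60 min break → 8 h 52 min
Fri: 07:54–14:21 = 6 h 27 min; less 60 min break → 5 h 27 min
Sat: 06:21–10:31 = 4 h 10 min; less 60 min break → 3 h 10 min
Total: 7 h 24 min + 8 h 52 min + 5 h 27 min + 3 h 10 min = 24 h 53 min.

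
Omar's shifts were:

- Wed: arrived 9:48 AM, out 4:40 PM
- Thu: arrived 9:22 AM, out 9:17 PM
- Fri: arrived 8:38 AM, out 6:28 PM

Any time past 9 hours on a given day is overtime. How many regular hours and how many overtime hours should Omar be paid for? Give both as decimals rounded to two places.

Wed: 9:48 AM–4:40 PM = 6 h 52 min
Thu: 9:22 AM–9:17 PM = 11 h 55 min
Fri: 8:38 AM–6:28 PM = 9 h 50 min
Wed reg 6 h 52 min / OT 0 h 0 min; Thu reg 9 h 0 min / OT 2 h 55 min; Fri reg 9 h 0 min / OT 0 h 50 min.
Totals: regular 24 h 52 min, overtime 3 h 45 min.

Regular 24.87 hours, overtime 3.75 hours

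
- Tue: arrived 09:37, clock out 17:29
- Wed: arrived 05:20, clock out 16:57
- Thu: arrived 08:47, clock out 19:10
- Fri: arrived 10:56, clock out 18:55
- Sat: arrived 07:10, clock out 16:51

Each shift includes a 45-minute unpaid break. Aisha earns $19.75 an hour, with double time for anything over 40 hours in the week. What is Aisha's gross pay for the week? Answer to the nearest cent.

$939.44

Tue: 09:37–17:29 = 7 h 52 min; less 45 min break → 7 h 7 min
Wed: 05:20–16:57 = 11 h 37 min; less 45 min break → 10 h 52 min
Thu: 08:47–19:10 = 10 h 23 min; less 45 min break → 9 h 38 min
Fri: 10:56–18:55 = 7 h 59 min; less 45 min break → 7 h 14 min
Sat: 07:10–16:51 = 9 h 41 min; less 45 min break → 8 h 56 min
Total worked: 43 h 47 min = 2627 min.
Regular 40 h 0 min = 2400 min at $19.75/h; overtime 3 h 47 min = 227 min at $39.50/h.
Pay = (2400 × $19.75 + 227 × $39.50) ÷ 60 = $939.44.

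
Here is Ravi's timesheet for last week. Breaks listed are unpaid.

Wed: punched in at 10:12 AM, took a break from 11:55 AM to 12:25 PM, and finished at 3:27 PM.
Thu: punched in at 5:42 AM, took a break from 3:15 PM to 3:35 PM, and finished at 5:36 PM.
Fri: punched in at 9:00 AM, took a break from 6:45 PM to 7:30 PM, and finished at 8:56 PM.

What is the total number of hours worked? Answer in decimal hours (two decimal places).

27.50 hours

Wed: 10:12 AM–3:27 PM = 5 h 15 min; less 30 min break → 4 h 45 min
Thu: 5:42 AM–5:36 PM = 11 h 54 min; less 20 min break → 11 h 34 min
Fri: 9:00 AM–8:56 PM = 11 h 56 min; less 45 min break → 11 h 11 min
Total: 4 h 45 min + 11 h 34 min + 11 h 11 min = 27 h 30 min.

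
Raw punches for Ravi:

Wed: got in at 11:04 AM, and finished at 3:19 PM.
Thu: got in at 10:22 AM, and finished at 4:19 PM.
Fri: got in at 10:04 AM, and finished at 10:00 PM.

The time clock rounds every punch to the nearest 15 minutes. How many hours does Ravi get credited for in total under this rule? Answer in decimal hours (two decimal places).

Wed: in 11:04 AM→11:00 AM, out 3:19 PM→3:15 PM; 4 h 15 min
Thu: in 10:22 AM→10:15 AM, out 4:19 PM→4:15 PM; 6 h 0 min
Fri: in 10:04 AM→10:00 AM, out 10:00 PM→10:00 PM; 12 h 0 min
Total credited: 22 h 15 min.

22.25 hours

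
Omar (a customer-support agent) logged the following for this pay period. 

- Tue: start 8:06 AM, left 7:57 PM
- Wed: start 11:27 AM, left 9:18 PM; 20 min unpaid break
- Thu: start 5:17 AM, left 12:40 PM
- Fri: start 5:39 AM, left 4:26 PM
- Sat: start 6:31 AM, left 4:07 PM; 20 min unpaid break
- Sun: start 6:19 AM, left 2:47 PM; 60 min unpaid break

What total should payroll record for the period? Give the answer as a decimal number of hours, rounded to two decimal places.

Tue: 8:06 AM–7:57 PM = 11 h 51 min
Wed: 11:27 AM–9:18 PM = 9 h 51 min; less 20 min break → 9 h 31 min
Thu: 5:17 AM–12:40 PM = 7 h 23 min
Fri: 5:39 AM–4:26 PM = 10 h 47 min
Sat: 6:31 AM–4:07 PM = 9 h 36 min; less 20 min break → 9 h 16 min
Sun: 6:19 AM–2:47 PM = 8 h 28 min; less 60 min break → 7 h 28 min
Total: 11 h 51 min + 9 h 31 min + 7 h 23 min + 10 h 47 min + 9 h 16 min + 7 h 28 min = 56 h 16 min.

56.27 hours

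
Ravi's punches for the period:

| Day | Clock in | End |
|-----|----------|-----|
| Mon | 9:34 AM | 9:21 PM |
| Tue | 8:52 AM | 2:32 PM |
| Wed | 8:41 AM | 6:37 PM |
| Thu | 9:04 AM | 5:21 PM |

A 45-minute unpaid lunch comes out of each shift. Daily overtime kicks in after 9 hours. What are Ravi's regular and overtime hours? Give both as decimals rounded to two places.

Mon: 9:34 AM–9:21 PM = 11 h 47 min; less 45 min break → 11 h 2 min
Tue: 8:52 AM–2:32 PM = 5 h 40 min; less 45 min break → 4 h 55 min
Wed: 8:41 AM–6:37 PM = 9 h 56 min; less 45 min break → 9 h 11 min
Thu: 9:04 AM–5:21 PM = 8 h 17 min; less 45 min break → 7 h 32 min
Mon reg 9 h 0 min / OT 2 h 2 min; Tue reg 4 h 55 min / OT 0 h 0 min; Wed reg 9 h 0 min / OT 0 h 11 min; Thu reg 7 h 32 min / OT 0 h 0 min.
Totals: regular 30 h 27 min, overtime 2 h 13 min.

Regular 30.45 hours, overtime 2.22 hours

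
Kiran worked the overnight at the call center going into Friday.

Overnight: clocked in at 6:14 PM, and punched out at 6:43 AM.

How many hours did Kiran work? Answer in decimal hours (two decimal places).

Overnight: 6:14 PM → midnight = 5 h 46 min; midnight → 6:43 AM = 6 h 43 min; span 12 h 29 min

12.48 hours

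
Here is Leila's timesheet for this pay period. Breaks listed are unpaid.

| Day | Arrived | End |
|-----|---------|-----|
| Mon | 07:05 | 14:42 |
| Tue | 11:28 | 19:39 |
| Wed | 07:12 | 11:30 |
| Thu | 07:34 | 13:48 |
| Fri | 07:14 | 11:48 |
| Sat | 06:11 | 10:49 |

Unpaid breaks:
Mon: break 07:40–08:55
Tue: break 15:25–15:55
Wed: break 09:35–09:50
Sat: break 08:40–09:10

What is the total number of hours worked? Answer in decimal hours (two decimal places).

33.03 hours

Mon: 07:05–14:42 = 7 h 37 min; less 75 min break → 6 h 22 min
Tue: 11:28–19:39 = 8 h 11 min; less 30 min break → 7 h 41 min
Wed: 07:12–11:30 = 4 h 18 min; less 15 min break → 4 h 3 min
Thu: 07:34–13:48 = 6 h 14 min
Fri: 07:14–11:48 = 4 h 34 min
Sat: 06:11–10:49 = 4 h 38 min; less 30 min break → 4 h 8 min
Total: 6 h 22 min + 7 h 41 min + 4 h 3 min + 6 h 14 min + 4 h 34 min + 4 h 8 min = 33 h 2 min.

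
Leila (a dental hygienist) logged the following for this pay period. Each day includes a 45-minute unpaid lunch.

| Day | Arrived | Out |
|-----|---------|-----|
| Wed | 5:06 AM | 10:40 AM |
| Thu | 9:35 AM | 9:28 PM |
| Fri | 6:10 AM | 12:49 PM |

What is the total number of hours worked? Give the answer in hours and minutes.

21 h 51 min

Wed: 5:06 AM–10:40 AM = 5 h 34 min; less 45 min break → 4 h 49 min
Thu: 9:35 AM–9:28 PM = 11 h 53 min; less 45 min break → 11 h 8 min
Fri: 6:10 AM–12:49 PM = 6 h 39 min; less 45 min break → 5 h 54 min
Total: 4 h 49 min + 11 h 8 min + 5 h 54 min = 21 h 51 min.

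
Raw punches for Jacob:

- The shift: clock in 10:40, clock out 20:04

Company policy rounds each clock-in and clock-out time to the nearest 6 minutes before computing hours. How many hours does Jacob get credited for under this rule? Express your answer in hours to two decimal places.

9.40 hours

The shift: in 10:40→10:42, out 20:04→20:06; 9 h 24 min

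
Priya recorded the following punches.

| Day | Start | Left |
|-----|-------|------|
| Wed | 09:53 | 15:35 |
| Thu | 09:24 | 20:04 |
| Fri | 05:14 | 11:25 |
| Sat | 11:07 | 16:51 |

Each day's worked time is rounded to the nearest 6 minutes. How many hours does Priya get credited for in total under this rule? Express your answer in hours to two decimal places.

Wed: 09:53–15:35 = 5 h 42 min → rounds to 5 h 42 min
Thu: 09:24–20:04 = 10 h 40 min → rounds to 10 h 42 min
Fri: 05:14–11:25 = 6 h 11 min → rounds to 6 h 12 min
Sat: 11:07–16:51 = 5 h 44 min → rounds to 5 h 42 min
Total credited: 28 h 18 min.

28.30 hours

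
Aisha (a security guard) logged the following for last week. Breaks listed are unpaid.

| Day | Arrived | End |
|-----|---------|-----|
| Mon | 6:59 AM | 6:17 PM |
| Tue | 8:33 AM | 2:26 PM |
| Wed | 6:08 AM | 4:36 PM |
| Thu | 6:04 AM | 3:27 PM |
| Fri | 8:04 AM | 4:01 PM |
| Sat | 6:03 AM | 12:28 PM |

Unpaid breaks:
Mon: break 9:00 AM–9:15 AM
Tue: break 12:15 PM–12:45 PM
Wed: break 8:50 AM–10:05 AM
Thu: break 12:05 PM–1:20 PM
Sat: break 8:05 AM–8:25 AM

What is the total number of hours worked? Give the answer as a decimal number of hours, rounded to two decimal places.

Mon: 6:59 AM–6:17 PM = 11 h 18 min; less 15 min break → 11 h 3 min
Tue: 8:33 AM–2:26 PM = 5 h 53 min; less 30 min break → 5 h 23 min
Wed: 6:08 AM–4:36 PM = 10 h 28 min; less 75 min break → 9 h 13 min
Thu: 6:04 AM–3:27 PM = 9 h 23 min; less 75 min break → 8 h 8 min
Fri: 8:04 AM–4:01 PM = 7 h 57 min
Sat: 6:03 AM–12:28 PM = 6 h 25 min; less 20 min break → 6 h 5 min
Total: 11 h 3 min + 5 h 23 min + 9 h 13 min + 8 h 8 min + 7 h 57 min + 6 h 5 min = 47 h 49 min.

47.82 hours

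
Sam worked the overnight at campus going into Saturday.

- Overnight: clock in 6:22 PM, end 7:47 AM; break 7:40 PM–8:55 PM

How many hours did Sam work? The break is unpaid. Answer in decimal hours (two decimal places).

Overnight: 6:22 PM → midnight = 5 h 38 min; midnight → 7:47 AM = 7 h 47 min; span 13 h 25 min; less 75 min break → 12 h 10 min

12.17 hours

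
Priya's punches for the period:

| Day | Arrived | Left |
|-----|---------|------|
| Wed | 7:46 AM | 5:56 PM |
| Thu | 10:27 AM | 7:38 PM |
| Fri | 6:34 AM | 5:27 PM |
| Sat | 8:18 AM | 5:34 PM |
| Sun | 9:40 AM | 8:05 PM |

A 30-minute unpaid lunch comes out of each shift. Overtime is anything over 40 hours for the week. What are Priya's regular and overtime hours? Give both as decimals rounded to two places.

Wed: 7:46 AM–5:56 PM = 10 h 10 min; less 30 min break → 9 h 40 min
Thu: 10:27 AM–7:38 PM = 9 h 11 min; less 30 min break → 8 h 41 min
Fri: 6:34 AM–5:27 PM = 10 h 53 min; less 30 min break → 10 h 23 min
Sat: 8:18 AM–5:34 PM = 9 h 16 min; less 30 min break → 8 h 46 min
Sun: 9:40 AM–8:05 PM = 10 h 25 min; less 30 min break → 9 h 55 min
Total worked: 47 h 25 min = 47.42 h.
Threshold 40 h → overtime 7 h 25 min, regular 40 h 0 min.

Regular 40.00 hours, overtime 7.42 hours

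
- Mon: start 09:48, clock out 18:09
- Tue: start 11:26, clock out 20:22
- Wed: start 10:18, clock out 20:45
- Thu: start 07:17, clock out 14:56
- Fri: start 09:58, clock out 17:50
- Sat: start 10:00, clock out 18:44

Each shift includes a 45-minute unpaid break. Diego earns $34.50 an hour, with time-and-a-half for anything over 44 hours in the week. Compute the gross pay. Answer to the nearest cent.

$1698.26

Mon: 09:48–18:09 = 8 h 21 min; less 45 min break → 7 h 36 min
Tue: 11:26–20:22 = 8 h 56 min; less 45 min break → 8 h 11 min
Wed: 10:18–20:45 = 10 h 27 min; less 45 min break → 9 h 42 min
Thu: 07:17–14:56 = 7 h 39 min; less 45 min break → 6 h 54 min
Fri: 09:58–17:50 = 7 h 52 min; less 45 min break → 7 h 7 min
Sat: 10:00–18:44 = 8 h 44 min; less 45 min break → 7 h 59 min
Total worked: 47 h 29 min = 2849 min.
Regular 44 h 0 min = 2640 min at $34.50/h; overtime 3 h 29 min = 209 min at $51.75/h.
Pay = (2640 × $34.50 + 209 × $51.75) ÷ 60 = $1698.26.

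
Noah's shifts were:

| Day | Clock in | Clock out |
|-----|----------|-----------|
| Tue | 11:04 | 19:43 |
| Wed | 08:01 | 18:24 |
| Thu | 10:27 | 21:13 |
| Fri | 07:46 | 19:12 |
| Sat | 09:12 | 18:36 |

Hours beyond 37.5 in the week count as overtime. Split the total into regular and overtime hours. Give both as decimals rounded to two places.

Tue: 11:04–19:43 = 8 h 39 min
Wed: 08:01–18:24 = 10 h 23 min
Thu: 10:27–21:13 = 10 h 46 min
Fri: 07:46–19:12 = 11 h 26 min
Sat: 09:12–18:36 = 9 h 24 min
Total worked: 50 h 38 min = 50.63 h.
Threshold 37.5 h → overtime 13 h 8 min, regular 37 h 30 min.

Regular 37.50 hours, overtime 13.13 hours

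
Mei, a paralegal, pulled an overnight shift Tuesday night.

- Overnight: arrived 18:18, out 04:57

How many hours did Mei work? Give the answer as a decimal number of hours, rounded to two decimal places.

10.65 hours

Overnight: 18:18 → midnight = 5 h 42 min; midnight → 04:57 = 4 h 57 min; span 10 h 39 min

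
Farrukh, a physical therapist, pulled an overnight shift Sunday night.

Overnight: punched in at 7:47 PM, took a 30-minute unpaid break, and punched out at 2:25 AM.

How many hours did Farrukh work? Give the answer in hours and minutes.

6 h 8 min

Overnight: 7:47 PM → midnight = 4 h 13 min; midnight → 2:25 AM = 2 h 25 min; span 6 h 38 min; less 30 min break → 6 h 8 min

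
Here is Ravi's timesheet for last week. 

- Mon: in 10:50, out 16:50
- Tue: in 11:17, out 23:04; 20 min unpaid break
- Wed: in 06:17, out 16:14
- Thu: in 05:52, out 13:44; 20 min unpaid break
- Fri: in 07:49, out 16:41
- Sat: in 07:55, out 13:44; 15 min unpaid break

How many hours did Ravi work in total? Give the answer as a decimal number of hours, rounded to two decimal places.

49.37 hours

Mon: 10:50–16:50 = 6 h 0 min
Tue: 11:17–23:04 = 11 h 47 min; less 20 min break → 11 h 27 min
Wed: 06:17–16:14 = 9 h 57 min
Thu: 05:52–13:44 = 7 h 52 min; less 20 min break → 7 h 32 min
Fri: 07:49–16:41 = 8 h 52 min
Sat: 07:55–13:44 = 5 h 49 min; less 15 min break → 5 h 34 min
Total: 6 h 0 min + 11 h 27 min + 9 h 57 min + 7 h 32 min + 8 h 52 min + 5 h 34 min = 49 h 22 min.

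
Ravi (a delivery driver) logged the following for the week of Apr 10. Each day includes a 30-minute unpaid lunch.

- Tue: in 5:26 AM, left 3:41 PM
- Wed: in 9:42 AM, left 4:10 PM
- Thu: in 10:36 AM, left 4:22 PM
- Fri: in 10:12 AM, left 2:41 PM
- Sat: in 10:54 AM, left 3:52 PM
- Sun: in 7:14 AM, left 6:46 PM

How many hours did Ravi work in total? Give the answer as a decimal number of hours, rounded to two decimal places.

Tue: 5:26 AM–3:41 PM = 10 h 15 min; less 30 min break → 9 h 45 min
Wed: 9:42 AM–4:10 PM = 6 h 28 min; less 30 min break → 5 h 58 min
Thu: 10:36 AM–4:22 PM = 5 h 46 min; less 30 min break → 5 h 16 min
Fri: 10:12 AM–2:41 PM = 4 h 29 min; less 30 min break → 3 h 59 min
Sat: 10:54 AM–3:52 PM = 4 h 58 min; less 30 min break → 4 h 28 min
Sun: 7:14 AM–6:46 PM = 11 h 32 min; less 30 min break → 11 h 2 min
Total: 9 h 45 min + 5 h 58 min + 5 h 16 min + 3 h 59 min + 4 h 28 min + 11 h 2 min = 40 h 28 min.

40.47 hours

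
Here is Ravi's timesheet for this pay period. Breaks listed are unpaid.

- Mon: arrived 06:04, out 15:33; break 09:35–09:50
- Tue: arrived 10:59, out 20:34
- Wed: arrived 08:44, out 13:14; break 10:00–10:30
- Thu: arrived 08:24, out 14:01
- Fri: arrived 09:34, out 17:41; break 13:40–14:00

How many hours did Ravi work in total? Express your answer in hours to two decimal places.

Mon: 06:04–15:33 = 9 h 29 min; less 15 min break → 9 h 14 min
Tue: 10:59–20:34 = 9 h 35 min
Wed: 08:44–13:14 = 4 h 30 min; less 30 min break → 4 h 0 min
Thu: 08:24–14:01 = 5 h 37 min
Fri: 09:34–17:41 = 8 h 7 min; less 20 min break → 7 h 47 min
Total: 9 h 14 min + 9 h 35 min + 4 h 0 min + 5 h 37 min + 7 h 47 min = 36 h 13 min.

36.22 hours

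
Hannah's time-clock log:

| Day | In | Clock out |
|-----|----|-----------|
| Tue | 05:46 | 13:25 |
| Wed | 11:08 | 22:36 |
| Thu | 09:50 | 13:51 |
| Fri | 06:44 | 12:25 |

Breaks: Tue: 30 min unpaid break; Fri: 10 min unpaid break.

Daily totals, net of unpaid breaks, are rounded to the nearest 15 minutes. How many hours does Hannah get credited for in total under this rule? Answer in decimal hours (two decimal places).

Tue: 05:46–13:25 = 7 h 39 min − 30 min = 7 h 9 min → rounds to 7 h 15 min
Wed: 11:08–22:36 = 11 h 28 min → rounds to 11 h 30 min
Thu: 09:50–13:51 = 4 h 1 min → rounds to 4 h 0 min
Fri: 06:44–12:25 = 5 h 41 min − 10 min = 5 h 31 min → rounds to 5 h 30 min
Total credited: 28 h 15 min.

28.25 hours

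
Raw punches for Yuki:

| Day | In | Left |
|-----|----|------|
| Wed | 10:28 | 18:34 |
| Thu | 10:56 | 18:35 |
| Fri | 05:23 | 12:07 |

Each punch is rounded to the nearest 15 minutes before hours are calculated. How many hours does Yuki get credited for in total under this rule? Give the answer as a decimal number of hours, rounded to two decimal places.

Wed: in 10:28→10:30, out 18:34→18:30; 8 h 0 min
Thu: in 10:56→11:00, out 18:35→18:30; 7 h 30 min
Fri: in 05:23→05:30, out 12:07→12:00; 6 h 30 min
Total credited: 22 h 0 min.

22.00 hours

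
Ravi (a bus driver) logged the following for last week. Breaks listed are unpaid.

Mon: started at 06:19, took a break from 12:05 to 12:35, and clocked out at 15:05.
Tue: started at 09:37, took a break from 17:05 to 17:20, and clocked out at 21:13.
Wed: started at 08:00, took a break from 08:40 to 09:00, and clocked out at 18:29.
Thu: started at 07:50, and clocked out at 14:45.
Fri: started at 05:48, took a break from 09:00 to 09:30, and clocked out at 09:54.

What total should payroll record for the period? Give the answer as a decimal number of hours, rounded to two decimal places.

Mon: 06:19–15:05 = 8 h 46 min; less 30 min break → 8 h 16 min
Tue: 09:37–21:13 = 11 h 36 min; less 15 min break → 11 h 21 min
Wed: 08:00–18:29 = 10 h 29 min; less 20 min break → 10 h 9 min
Thu: 07:50–14:45 = 6 h 55 min
Fri: 05:48–09:54 = 4 h 6 min; less 30 min break → 3 h 36 min
Total: 8 h 16 min + 11 h 21 min + 10 h 9 min + 6 h 55 min + 3 h 36 min = 40 h 17 min.

40.28 hours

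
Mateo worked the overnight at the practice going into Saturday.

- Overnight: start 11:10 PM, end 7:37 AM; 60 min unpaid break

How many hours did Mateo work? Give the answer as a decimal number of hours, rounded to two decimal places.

Overnight: 11:10 PM → midnight = 0 h 50 min; midnight → 7:37 AM = 7 h 37 min; span 8 h 27 min; less 60 min break → 7 h 27 min

7.45 hours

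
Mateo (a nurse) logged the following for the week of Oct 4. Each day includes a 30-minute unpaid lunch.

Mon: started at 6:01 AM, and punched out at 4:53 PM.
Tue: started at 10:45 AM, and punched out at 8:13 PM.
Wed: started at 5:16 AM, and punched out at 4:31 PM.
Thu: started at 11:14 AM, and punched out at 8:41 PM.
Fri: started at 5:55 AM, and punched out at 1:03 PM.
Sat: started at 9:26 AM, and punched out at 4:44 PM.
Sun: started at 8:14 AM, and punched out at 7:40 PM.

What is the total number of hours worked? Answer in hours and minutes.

63 h 24 min

Mon: 6:01 AM–4:53 PM = 10 h 52 min; less 30 min break → 10 h 22 min
Tue: 10:45 AM–8:13 PM = 9 h 28 min; less 30 min break → 8 h 58 min
Wed: 5:16 AM–4:31 PM = 11 h 15 min; less 30 min break → 10 h 45 min
Thu: 11:14 AM–8:41 PM = 9 h 27 min; less 30 min break → 8 h 57 min
Fri: 5:55 AM–1:03 PM = 7 h 8 min; less 30 min break → 6 h 38 min
Sat: 9:26 AM–4:44 PM = 7 h 18 min; less 30 min break → 6 h 48 min
Sun: 8:14 AM–7:40 PM = 11 h 26 min; less 30 min break → 10 h 56 min
Total: 10 h 22 min + 8 h 58 min + 10 h 45 min + 8 h 57 min + 6 h 38 min + 6 h 48 min + 10 h 56 min = 63 h 24 min.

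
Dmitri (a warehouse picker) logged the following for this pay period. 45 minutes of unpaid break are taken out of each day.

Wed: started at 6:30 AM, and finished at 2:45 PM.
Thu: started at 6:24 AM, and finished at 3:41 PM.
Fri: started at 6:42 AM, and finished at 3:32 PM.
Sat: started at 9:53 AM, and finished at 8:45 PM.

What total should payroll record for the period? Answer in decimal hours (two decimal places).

Wed: 6:30 AM–2:45 PM = 8 h 15 min; less 45 min break → 7 h 30 min
Thu: 6:24 AM–3:41 PM = 9 h 17 min; less 45 min break → 8 h 32 min
Fri: 6:42 AM–3:32 PM = 8 h 50 min; less 45 min break → 8 h 5 min
Sat: 9:53 AM–8:45 PM = 10 h 52 min; less 45 min break → 10 h 7 min
Total: 7 h 30 min + 8 h 32 min + 8 h 5 min + 10 h 7 min = 34 h 14 min.

34.23 hours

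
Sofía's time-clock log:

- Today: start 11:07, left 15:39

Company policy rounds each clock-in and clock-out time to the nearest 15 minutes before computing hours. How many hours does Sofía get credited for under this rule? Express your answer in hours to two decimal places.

4.75 hours

Today: in 11:07→11:00, out 15:39→15:45; 4 h 45 min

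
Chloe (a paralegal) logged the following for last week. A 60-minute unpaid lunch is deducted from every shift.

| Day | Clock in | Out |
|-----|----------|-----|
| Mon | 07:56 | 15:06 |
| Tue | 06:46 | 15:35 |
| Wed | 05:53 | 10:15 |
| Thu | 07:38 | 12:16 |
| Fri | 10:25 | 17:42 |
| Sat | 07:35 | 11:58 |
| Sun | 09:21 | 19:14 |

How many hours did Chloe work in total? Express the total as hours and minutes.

Mon: 07:56–15:06 = 7 h 10 min; less 60 min break → 6 h 10 min
Tue: 06:46–15:35 = 8 h 49 min; less 60 min break → 7 h 49 min
Wed: 05:53–10:15 = 4 h 22 min; less 60 min break → 3 h 22 min
Thu: 07:38–12:16 = 4 h 38 min; less 60 min break → 3 h 38 min
Fri: 10:25–17:42 = 7 h 17 min; less 60 min break → 6 h 17 min
Sat: 07:35–11:58 = 4 h 23 min; less 60 min break → 3 h 23 min
Sun: 09:21–19:14 = 9 h 53 min; less 60 min break → 8 h 53 min
Total: 6 h 10 min + 7 h 49 min + 3 h 22 min + 3 h 38 min + 6 h 17 min + 3 h 23 min + 8 h 53 min = 39 h 32 min.

39 h 32 min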